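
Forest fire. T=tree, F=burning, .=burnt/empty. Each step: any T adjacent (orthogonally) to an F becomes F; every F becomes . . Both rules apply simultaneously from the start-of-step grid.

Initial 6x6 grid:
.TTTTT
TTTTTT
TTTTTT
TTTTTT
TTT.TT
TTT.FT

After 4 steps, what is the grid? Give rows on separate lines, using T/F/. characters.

Step 1: 2 trees catch fire, 1 burn out
  .TTTTT
  TTTTTT
  TTTTTT
  TTTTTT
  TTT.FT
  TTT..F
Step 2: 2 trees catch fire, 2 burn out
  .TTTTT
  TTTTTT
  TTTTTT
  TTTTFT
  TTT..F
  TTT...
Step 3: 3 trees catch fire, 2 burn out
  .TTTTT
  TTTTTT
  TTTTFT
  TTTF.F
  TTT...
  TTT...
Step 4: 4 trees catch fire, 3 burn out
  .TTTTT
  TTTTFT
  TTTF.F
  TTF...
  TTT...
  TTT...

.TTTTT
TTTTFT
TTTF.F
TTF...
TTT...
TTT...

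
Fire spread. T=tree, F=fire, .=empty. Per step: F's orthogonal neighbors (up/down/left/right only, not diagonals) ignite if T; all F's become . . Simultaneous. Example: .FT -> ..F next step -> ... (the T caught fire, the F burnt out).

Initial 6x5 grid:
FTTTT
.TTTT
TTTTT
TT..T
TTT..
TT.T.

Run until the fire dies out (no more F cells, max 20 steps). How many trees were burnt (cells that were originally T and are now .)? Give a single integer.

Step 1: +1 fires, +1 burnt (F count now 1)
Step 2: +2 fires, +1 burnt (F count now 2)
Step 3: +3 fires, +2 burnt (F count now 3)
Step 4: +5 fires, +3 burnt (F count now 5)
Step 5: +4 fires, +5 burnt (F count now 4)
Step 6: +4 fires, +4 burnt (F count now 4)
Step 7: +2 fires, +4 burnt (F count now 2)
Step 8: +0 fires, +2 burnt (F count now 0)
Fire out after step 8
Initially T: 22, now '.': 29
Total burnt (originally-T cells now '.'): 21

Answer: 21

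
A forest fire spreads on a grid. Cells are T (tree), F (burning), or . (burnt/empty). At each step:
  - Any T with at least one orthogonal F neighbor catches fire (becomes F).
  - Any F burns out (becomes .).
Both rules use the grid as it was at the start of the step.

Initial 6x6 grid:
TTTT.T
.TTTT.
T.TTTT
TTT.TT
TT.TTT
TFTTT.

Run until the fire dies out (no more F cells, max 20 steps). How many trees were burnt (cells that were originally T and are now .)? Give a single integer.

Answer: 27

Derivation:
Step 1: +3 fires, +1 burnt (F count now 3)
Step 2: +3 fires, +3 burnt (F count now 3)
Step 3: +4 fires, +3 burnt (F count now 4)
Step 4: +3 fires, +4 burnt (F count now 3)
Step 5: +4 fires, +3 burnt (F count now 4)
Step 6: +5 fires, +4 burnt (F count now 5)
Step 7: +4 fires, +5 burnt (F count now 4)
Step 8: +1 fires, +4 burnt (F count now 1)
Step 9: +0 fires, +1 burnt (F count now 0)
Fire out after step 9
Initially T: 28, now '.': 35
Total burnt (originally-T cells now '.'): 27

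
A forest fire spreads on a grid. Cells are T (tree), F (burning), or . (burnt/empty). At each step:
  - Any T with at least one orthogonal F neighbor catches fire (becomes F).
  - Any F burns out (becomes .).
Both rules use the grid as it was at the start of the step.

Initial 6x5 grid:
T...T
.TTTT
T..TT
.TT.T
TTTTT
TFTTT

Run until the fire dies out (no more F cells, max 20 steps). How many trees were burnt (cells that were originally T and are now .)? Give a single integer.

Step 1: +3 fires, +1 burnt (F count now 3)
Step 2: +4 fires, +3 burnt (F count now 4)
Step 3: +3 fires, +4 burnt (F count now 3)
Step 4: +1 fires, +3 burnt (F count now 1)
Step 5: +1 fires, +1 burnt (F count now 1)
Step 6: +1 fires, +1 burnt (F count now 1)
Step 7: +2 fires, +1 burnt (F count now 2)
Step 8: +2 fires, +2 burnt (F count now 2)
Step 9: +1 fires, +2 burnt (F count now 1)
Step 10: +1 fires, +1 burnt (F count now 1)
Step 11: +0 fires, +1 burnt (F count now 0)
Fire out after step 11
Initially T: 21, now '.': 28
Total burnt (originally-T cells now '.'): 19

Answer: 19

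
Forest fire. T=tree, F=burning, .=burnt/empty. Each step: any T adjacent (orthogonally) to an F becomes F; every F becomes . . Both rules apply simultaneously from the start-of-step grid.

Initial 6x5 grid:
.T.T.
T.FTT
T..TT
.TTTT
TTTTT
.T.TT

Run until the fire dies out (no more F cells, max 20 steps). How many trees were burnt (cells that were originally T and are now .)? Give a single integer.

Step 1: +1 fires, +1 burnt (F count now 1)
Step 2: +3 fires, +1 burnt (F count now 3)
Step 3: +2 fires, +3 burnt (F count now 2)
Step 4: +3 fires, +2 burnt (F count now 3)
Step 5: +4 fires, +3 burnt (F count now 4)
Step 6: +2 fires, +4 burnt (F count now 2)
Step 7: +2 fires, +2 burnt (F count now 2)
Step 8: +0 fires, +2 burnt (F count now 0)
Fire out after step 8
Initially T: 20, now '.': 27
Total burnt (originally-T cells now '.'): 17

Answer: 17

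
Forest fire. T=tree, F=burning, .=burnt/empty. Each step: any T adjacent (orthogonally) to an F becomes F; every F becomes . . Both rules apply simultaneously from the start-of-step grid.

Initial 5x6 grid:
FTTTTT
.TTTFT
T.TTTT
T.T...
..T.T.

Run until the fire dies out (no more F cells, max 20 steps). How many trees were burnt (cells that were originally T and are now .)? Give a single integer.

Answer: 15

Derivation:
Step 1: +5 fires, +2 burnt (F count now 5)
Step 2: +7 fires, +5 burnt (F count now 7)
Step 3: +1 fires, +7 burnt (F count now 1)
Step 4: +1 fires, +1 burnt (F count now 1)
Step 5: +1 fires, +1 burnt (F count now 1)
Step 6: +0 fires, +1 burnt (F count now 0)
Fire out after step 6
Initially T: 18, now '.': 27
Total burnt (originally-T cells now '.'): 15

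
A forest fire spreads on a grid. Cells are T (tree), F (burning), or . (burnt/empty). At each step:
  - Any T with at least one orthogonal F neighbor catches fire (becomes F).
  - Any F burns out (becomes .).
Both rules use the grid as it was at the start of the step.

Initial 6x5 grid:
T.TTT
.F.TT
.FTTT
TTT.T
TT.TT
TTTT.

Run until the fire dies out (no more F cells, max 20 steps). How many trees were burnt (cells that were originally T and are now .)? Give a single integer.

Answer: 20

Derivation:
Step 1: +2 fires, +2 burnt (F count now 2)
Step 2: +4 fires, +2 burnt (F count now 4)
Step 3: +4 fires, +4 burnt (F count now 4)
Step 4: +5 fires, +4 burnt (F count now 5)
Step 5: +4 fires, +5 burnt (F count now 4)
Step 6: +1 fires, +4 burnt (F count now 1)
Step 7: +0 fires, +1 burnt (F count now 0)
Fire out after step 7
Initially T: 21, now '.': 29
Total burnt (originally-T cells now '.'): 20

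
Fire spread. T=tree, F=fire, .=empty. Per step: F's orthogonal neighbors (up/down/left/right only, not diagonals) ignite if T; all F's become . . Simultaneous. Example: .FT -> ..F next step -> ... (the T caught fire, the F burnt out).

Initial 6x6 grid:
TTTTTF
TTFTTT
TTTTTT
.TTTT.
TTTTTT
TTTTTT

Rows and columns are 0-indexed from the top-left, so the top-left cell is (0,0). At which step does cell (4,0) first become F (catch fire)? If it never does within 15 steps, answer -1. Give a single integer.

Step 1: cell (4,0)='T' (+6 fires, +2 burnt)
Step 2: cell (4,0)='T' (+8 fires, +6 burnt)
Step 3: cell (4,0)='T' (+6 fires, +8 burnt)
Step 4: cell (4,0)='T' (+4 fires, +6 burnt)
Step 5: cell (4,0)='F' (+4 fires, +4 burnt)
  -> target ignites at step 5
Step 6: cell (4,0)='.' (+3 fires, +4 burnt)
Step 7: cell (4,0)='.' (+1 fires, +3 burnt)
Step 8: cell (4,0)='.' (+0 fires, +1 burnt)
  fire out at step 8

5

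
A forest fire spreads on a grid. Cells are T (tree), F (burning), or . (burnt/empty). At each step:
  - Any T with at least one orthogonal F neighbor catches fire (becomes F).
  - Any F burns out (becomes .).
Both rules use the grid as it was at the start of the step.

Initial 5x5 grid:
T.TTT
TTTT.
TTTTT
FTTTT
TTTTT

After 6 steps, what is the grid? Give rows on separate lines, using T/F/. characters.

Step 1: 3 trees catch fire, 1 burn out
  T.TTT
  TTTT.
  FTTTT
  .FTTT
  FTTTT
Step 2: 4 trees catch fire, 3 burn out
  T.TTT
  FTTT.
  .FTTT
  ..FTT
  .FTTT
Step 3: 5 trees catch fire, 4 burn out
  F.TTT
  .FTT.
  ..FTT
  ...FT
  ..FTT
Step 4: 4 trees catch fire, 5 burn out
  ..TTT
  ..FT.
  ...FT
  ....F
  ...FT
Step 5: 4 trees catch fire, 4 burn out
  ..FTT
  ...F.
  ....F
  .....
  ....F
Step 6: 1 trees catch fire, 4 burn out
  ...FT
  .....
  .....
  .....
  .....

...FT
.....
.....
.....
.....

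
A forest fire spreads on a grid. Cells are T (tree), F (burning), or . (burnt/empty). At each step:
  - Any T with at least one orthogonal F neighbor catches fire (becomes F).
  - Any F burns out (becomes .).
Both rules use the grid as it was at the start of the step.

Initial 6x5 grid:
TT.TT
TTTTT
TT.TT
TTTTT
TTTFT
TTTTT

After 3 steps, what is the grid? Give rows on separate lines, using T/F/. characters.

Step 1: 4 trees catch fire, 1 burn out
  TT.TT
  TTTTT
  TT.TT
  TTTFT
  TTF.F
  TTTFT
Step 2: 6 trees catch fire, 4 burn out
  TT.TT
  TTTTT
  TT.FT
  TTF.F
  TF...
  TTF.F
Step 3: 5 trees catch fire, 6 burn out
  TT.TT
  TTTFT
  TT..F
  TF...
  F....
  TF...

TT.TT
TTTFT
TT..F
TF...
F....
TF...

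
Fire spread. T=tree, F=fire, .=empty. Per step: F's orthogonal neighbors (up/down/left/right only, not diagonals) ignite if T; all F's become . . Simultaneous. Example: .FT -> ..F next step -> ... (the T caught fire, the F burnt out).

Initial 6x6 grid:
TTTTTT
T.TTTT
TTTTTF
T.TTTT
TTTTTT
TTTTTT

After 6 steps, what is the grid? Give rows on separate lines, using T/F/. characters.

Step 1: 3 trees catch fire, 1 burn out
  TTTTTT
  T.TTTF
  TTTTF.
  T.TTTF
  TTTTTT
  TTTTTT
Step 2: 5 trees catch fire, 3 burn out
  TTTTTF
  T.TTF.
  TTTF..
  T.TTF.
  TTTTTF
  TTTTTT
Step 3: 6 trees catch fire, 5 burn out
  TTTTF.
  T.TF..
  TTF...
  T.TF..
  TTTTF.
  TTTTTF
Step 4: 6 trees catch fire, 6 burn out
  TTTF..
  T.F...
  TF....
  T.F...
  TTTF..
  TTTTF.
Step 5: 4 trees catch fire, 6 burn out
  TTF...
  T.....
  F.....
  T.....
  TTF...
  TTTF..
Step 6: 5 trees catch fire, 4 burn out
  TF....
  F.....
  ......
  F.....
  TF....
  TTF...

TF....
F.....
......
F.....
TF....
TTF...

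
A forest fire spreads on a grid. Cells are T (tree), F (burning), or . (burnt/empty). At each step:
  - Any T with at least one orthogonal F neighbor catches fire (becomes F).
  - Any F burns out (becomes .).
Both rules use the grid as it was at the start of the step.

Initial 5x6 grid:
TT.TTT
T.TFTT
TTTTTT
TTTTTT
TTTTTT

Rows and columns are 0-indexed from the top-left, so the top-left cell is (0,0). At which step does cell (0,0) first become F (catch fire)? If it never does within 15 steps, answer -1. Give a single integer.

Step 1: cell (0,0)='T' (+4 fires, +1 burnt)
Step 2: cell (0,0)='T' (+5 fires, +4 burnt)
Step 3: cell (0,0)='T' (+6 fires, +5 burnt)
Step 4: cell (0,0)='T' (+5 fires, +6 burnt)
Step 5: cell (0,0)='T' (+4 fires, +5 burnt)
Step 6: cell (0,0)='F' (+2 fires, +4 burnt)
  -> target ignites at step 6
Step 7: cell (0,0)='.' (+1 fires, +2 burnt)
Step 8: cell (0,0)='.' (+0 fires, +1 burnt)
  fire out at step 8

6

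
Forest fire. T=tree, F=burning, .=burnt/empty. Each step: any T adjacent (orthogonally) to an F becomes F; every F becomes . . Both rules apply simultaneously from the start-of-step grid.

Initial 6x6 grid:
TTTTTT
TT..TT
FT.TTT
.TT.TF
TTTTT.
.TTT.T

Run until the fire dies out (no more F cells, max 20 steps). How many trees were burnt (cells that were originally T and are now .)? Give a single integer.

Step 1: +4 fires, +2 burnt (F count now 4)
Step 2: +6 fires, +4 burnt (F count now 6)
Step 3: +7 fires, +6 burnt (F count now 7)
Step 4: +6 fires, +7 burnt (F count now 6)
Step 5: +2 fires, +6 burnt (F count now 2)
Step 6: +0 fires, +2 burnt (F count now 0)
Fire out after step 6
Initially T: 26, now '.': 35
Total burnt (originally-T cells now '.'): 25

Answer: 25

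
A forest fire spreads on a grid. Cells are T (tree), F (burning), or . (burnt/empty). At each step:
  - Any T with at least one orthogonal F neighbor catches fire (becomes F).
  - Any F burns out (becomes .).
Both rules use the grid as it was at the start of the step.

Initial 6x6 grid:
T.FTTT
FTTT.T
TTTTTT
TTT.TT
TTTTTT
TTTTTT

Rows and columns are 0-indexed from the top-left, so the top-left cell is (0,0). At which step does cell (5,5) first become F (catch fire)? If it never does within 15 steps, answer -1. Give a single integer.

Step 1: cell (5,5)='T' (+5 fires, +2 burnt)
Step 2: cell (5,5)='T' (+5 fires, +5 burnt)
Step 3: cell (5,5)='T' (+5 fires, +5 burnt)
Step 4: cell (5,5)='T' (+5 fires, +5 burnt)
Step 5: cell (5,5)='T' (+5 fires, +5 burnt)
Step 6: cell (5,5)='T' (+3 fires, +5 burnt)
Step 7: cell (5,5)='T' (+2 fires, +3 burnt)
Step 8: cell (5,5)='F' (+1 fires, +2 burnt)
  -> target ignites at step 8
Step 9: cell (5,5)='.' (+0 fires, +1 burnt)
  fire out at step 9

8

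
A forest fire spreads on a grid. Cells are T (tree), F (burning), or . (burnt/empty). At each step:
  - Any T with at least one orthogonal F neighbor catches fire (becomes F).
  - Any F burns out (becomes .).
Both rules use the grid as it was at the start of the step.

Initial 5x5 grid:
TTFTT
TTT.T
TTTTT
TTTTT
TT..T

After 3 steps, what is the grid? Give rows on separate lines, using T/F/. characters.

Step 1: 3 trees catch fire, 1 burn out
  TF.FT
  TTF.T
  TTTTT
  TTTTT
  TT..T
Step 2: 4 trees catch fire, 3 burn out
  F...F
  TF..T
  TTFTT
  TTTTT
  TT..T
Step 3: 5 trees catch fire, 4 burn out
  .....
  F...F
  TF.FT
  TTFTT
  TT..T

.....
F...F
TF.FT
TTFTT
TT..T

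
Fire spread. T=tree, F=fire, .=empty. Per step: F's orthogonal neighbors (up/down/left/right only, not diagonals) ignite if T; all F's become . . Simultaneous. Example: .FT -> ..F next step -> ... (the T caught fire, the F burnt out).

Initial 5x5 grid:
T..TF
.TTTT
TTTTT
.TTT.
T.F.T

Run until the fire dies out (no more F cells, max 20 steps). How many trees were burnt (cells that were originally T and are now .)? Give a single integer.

Answer: 13

Derivation:
Step 1: +3 fires, +2 burnt (F count now 3)
Step 2: +5 fires, +3 burnt (F count now 5)
Step 3: +3 fires, +5 burnt (F count now 3)
Step 4: +2 fires, +3 burnt (F count now 2)
Step 5: +0 fires, +2 burnt (F count now 0)
Fire out after step 5
Initially T: 16, now '.': 22
Total burnt (originally-T cells now '.'): 13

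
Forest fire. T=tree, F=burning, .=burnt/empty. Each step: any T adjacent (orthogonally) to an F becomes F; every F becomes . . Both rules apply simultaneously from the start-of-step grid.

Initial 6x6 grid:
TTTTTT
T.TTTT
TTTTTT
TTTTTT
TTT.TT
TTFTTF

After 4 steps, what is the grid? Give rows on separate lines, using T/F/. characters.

Step 1: 5 trees catch fire, 2 burn out
  TTTTTT
  T.TTTT
  TTTTTT
  TTTTTT
  TTF.TF
  TF.FF.
Step 2: 5 trees catch fire, 5 burn out
  TTTTTT
  T.TTTT
  TTTTTT
  TTFTTF
  TF..F.
  F.....
Step 3: 6 trees catch fire, 5 burn out
  TTTTTT
  T.TTTT
  TTFTTF
  TF.FF.
  F.....
  ......
Step 4: 6 trees catch fire, 6 burn out
  TTTTTT
  T.FTTF
  TF.FF.
  F.....
  ......
  ......

TTTTTT
T.FTTF
TF.FF.
F.....
......
......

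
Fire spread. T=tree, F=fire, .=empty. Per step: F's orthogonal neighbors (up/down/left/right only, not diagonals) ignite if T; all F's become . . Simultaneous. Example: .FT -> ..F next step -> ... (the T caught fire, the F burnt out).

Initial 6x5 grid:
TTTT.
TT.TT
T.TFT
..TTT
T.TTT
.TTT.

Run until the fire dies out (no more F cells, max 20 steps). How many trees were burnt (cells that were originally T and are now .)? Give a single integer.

Answer: 20

Derivation:
Step 1: +4 fires, +1 burnt (F count now 4)
Step 2: +5 fires, +4 burnt (F count now 5)
Step 3: +4 fires, +5 burnt (F count now 4)
Step 4: +2 fires, +4 burnt (F count now 2)
Step 5: +3 fires, +2 burnt (F count now 3)
Step 6: +1 fires, +3 burnt (F count now 1)
Step 7: +1 fires, +1 burnt (F count now 1)
Step 8: +0 fires, +1 burnt (F count now 0)
Fire out after step 8
Initially T: 21, now '.': 29
Total burnt (originally-T cells now '.'): 20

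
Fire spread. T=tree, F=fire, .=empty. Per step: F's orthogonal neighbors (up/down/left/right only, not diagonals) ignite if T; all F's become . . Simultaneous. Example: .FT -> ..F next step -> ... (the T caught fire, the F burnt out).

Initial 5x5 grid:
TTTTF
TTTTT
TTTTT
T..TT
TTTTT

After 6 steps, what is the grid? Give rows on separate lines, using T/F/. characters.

Step 1: 2 trees catch fire, 1 burn out
  TTTF.
  TTTTF
  TTTTT
  T..TT
  TTTTT
Step 2: 3 trees catch fire, 2 burn out
  TTF..
  TTTF.
  TTTTF
  T..TT
  TTTTT
Step 3: 4 trees catch fire, 3 burn out
  TF...
  TTF..
  TTTF.
  T..TF
  TTTTT
Step 4: 5 trees catch fire, 4 burn out
  F....
  TF...
  TTF..
  T..F.
  TTTTF
Step 5: 3 trees catch fire, 5 burn out
  .....
  F....
  TF...
  T....
  TTTF.
Step 6: 2 trees catch fire, 3 burn out
  .....
  .....
  F....
  T....
  TTF..

.....
.....
F....
T....
TTF..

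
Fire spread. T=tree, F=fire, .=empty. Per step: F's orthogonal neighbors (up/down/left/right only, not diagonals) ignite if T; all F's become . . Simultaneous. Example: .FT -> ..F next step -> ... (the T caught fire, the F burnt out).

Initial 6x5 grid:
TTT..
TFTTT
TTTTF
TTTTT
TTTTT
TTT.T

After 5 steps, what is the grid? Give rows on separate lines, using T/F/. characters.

Step 1: 7 trees catch fire, 2 burn out
  TFT..
  F.FTF
  TFTF.
  TTTTF
  TTTTT
  TTT.T
Step 2: 8 trees catch fire, 7 burn out
  F.F..
  ...F.
  F.F..
  TFTF.
  TTTTF
  TTT.T
Step 3: 5 trees catch fire, 8 burn out
  .....
  .....
  .....
  F.F..
  TFTF.
  TTT.F
Step 4: 3 trees catch fire, 5 burn out
  .....
  .....
  .....
  .....
  F.F..
  TFT..
Step 5: 2 trees catch fire, 3 burn out
  .....
  .....
  .....
  .....
  .....
  F.F..

.....
.....
.....
.....
.....
F.F..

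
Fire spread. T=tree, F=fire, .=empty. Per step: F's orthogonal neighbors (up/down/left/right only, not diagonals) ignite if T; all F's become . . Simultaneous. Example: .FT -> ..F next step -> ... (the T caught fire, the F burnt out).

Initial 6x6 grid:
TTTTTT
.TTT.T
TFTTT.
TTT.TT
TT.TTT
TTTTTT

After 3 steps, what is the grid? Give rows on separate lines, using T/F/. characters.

Step 1: 4 trees catch fire, 1 burn out
  TTTTTT
  .FTT.T
  F.FTT.
  TFT.TT
  TT.TTT
  TTTTTT
Step 2: 6 trees catch fire, 4 burn out
  TFTTTT
  ..FT.T
  ...FT.
  F.F.TT
  TF.TTT
  TTTTTT
Step 3: 6 trees catch fire, 6 burn out
  F.FTTT
  ...F.T
  ....F.
  ....TT
  F..TTT
  TFTTTT

F.FTTT
...F.T
....F.
....TT
F..TTT
TFTTTT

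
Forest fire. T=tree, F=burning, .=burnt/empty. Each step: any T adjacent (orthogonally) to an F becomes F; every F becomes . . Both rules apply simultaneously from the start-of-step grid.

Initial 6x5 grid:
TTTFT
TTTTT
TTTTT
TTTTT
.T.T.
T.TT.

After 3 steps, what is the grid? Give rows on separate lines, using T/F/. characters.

Step 1: 3 trees catch fire, 1 burn out
  TTF.F
  TTTFT
  TTTTT
  TTTTT
  .T.T.
  T.TT.
Step 2: 4 trees catch fire, 3 burn out
  TF...
  TTF.F
  TTTFT
  TTTTT
  .T.T.
  T.TT.
Step 3: 5 trees catch fire, 4 burn out
  F....
  TF...
  TTF.F
  TTTFT
  .T.T.
  T.TT.

F....
TF...
TTF.F
TTTFT
.T.T.
T.TT.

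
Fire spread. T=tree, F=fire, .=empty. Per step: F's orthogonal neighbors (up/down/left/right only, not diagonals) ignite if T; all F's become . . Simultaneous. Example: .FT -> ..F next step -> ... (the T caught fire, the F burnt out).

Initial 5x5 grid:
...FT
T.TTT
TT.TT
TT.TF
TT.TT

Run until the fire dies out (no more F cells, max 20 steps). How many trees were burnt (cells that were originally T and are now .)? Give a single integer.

Step 1: +5 fires, +2 burnt (F count now 5)
Step 2: +4 fires, +5 burnt (F count now 4)
Step 3: +0 fires, +4 burnt (F count now 0)
Fire out after step 3
Initially T: 16, now '.': 18
Total burnt (originally-T cells now '.'): 9

Answer: 9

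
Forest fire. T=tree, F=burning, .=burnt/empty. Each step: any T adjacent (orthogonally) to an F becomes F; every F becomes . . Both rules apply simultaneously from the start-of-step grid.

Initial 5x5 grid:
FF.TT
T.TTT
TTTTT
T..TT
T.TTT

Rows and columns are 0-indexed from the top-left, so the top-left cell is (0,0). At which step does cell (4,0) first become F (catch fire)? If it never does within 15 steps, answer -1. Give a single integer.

Step 1: cell (4,0)='T' (+1 fires, +2 burnt)
Step 2: cell (4,0)='T' (+1 fires, +1 burnt)
Step 3: cell (4,0)='T' (+2 fires, +1 burnt)
Step 4: cell (4,0)='F' (+2 fires, +2 burnt)
  -> target ignites at step 4
Step 5: cell (4,0)='.' (+2 fires, +2 burnt)
Step 6: cell (4,0)='.' (+3 fires, +2 burnt)
Step 7: cell (4,0)='.' (+4 fires, +3 burnt)
Step 8: cell (4,0)='.' (+3 fires, +4 burnt)
Step 9: cell (4,0)='.' (+0 fires, +3 burnt)
  fire out at step 9

4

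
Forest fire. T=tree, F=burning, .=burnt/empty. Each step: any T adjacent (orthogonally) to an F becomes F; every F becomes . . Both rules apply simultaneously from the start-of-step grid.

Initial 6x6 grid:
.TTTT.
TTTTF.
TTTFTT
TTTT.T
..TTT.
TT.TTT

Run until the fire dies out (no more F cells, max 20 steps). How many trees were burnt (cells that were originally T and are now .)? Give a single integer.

Step 1: +5 fires, +2 burnt (F count now 5)
Step 2: +6 fires, +5 burnt (F count now 6)
Step 3: +8 fires, +6 burnt (F count now 8)
Step 4: +4 fires, +8 burnt (F count now 4)
Step 5: +1 fires, +4 burnt (F count now 1)
Step 6: +0 fires, +1 burnt (F count now 0)
Fire out after step 6
Initially T: 26, now '.': 34
Total burnt (originally-T cells now '.'): 24

Answer: 24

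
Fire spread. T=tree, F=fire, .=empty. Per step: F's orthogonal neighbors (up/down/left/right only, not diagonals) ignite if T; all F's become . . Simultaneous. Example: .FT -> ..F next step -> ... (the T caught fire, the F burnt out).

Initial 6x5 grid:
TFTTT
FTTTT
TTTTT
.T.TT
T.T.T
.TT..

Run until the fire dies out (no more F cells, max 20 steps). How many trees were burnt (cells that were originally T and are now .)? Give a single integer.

Answer: 17

Derivation:
Step 1: +4 fires, +2 burnt (F count now 4)
Step 2: +3 fires, +4 burnt (F count now 3)
Step 3: +4 fires, +3 burnt (F count now 4)
Step 4: +2 fires, +4 burnt (F count now 2)
Step 5: +2 fires, +2 burnt (F count now 2)
Step 6: +1 fires, +2 burnt (F count now 1)
Step 7: +1 fires, +1 burnt (F count now 1)
Step 8: +0 fires, +1 burnt (F count now 0)
Fire out after step 8
Initially T: 21, now '.': 26
Total burnt (originally-T cells now '.'): 17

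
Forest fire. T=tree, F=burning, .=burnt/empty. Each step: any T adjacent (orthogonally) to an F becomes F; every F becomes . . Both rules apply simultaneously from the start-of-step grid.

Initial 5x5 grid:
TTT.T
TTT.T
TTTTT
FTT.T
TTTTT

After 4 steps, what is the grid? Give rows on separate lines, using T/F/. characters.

Step 1: 3 trees catch fire, 1 burn out
  TTT.T
  TTT.T
  FTTTT
  .FT.T
  FTTTT
Step 2: 4 trees catch fire, 3 burn out
  TTT.T
  FTT.T
  .FTTT
  ..F.T
  .FTTT
Step 3: 4 trees catch fire, 4 burn out
  FTT.T
  .FT.T
  ..FTT
  ....T
  ..FTT
Step 4: 4 trees catch fire, 4 burn out
  .FT.T
  ..F.T
  ...FT
  ....T
  ...FT

.FT.T
..F.T
...FT
....T
...FT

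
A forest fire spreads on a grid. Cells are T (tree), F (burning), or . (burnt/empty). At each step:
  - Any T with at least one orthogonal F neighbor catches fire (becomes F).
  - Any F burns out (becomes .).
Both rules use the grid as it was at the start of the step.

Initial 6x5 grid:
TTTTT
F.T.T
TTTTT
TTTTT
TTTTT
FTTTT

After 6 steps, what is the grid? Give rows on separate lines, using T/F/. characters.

Step 1: 4 trees catch fire, 2 burn out
  FTTTT
  ..T.T
  FTTTT
  TTTTT
  FTTTT
  .FTTT
Step 2: 5 trees catch fire, 4 burn out
  .FTTT
  ..T.T
  .FTTT
  FTTTT
  .FTTT
  ..FTT
Step 3: 5 trees catch fire, 5 burn out
  ..FTT
  ..T.T
  ..FTT
  .FTTT
  ..FTT
  ...FT
Step 4: 6 trees catch fire, 5 burn out
  ...FT
  ..F.T
  ...FT
  ..FTT
  ...FT
  ....F
Step 5: 4 trees catch fire, 6 burn out
  ....F
  ....T
  ....F
  ...FT
  ....F
  .....
Step 6: 2 trees catch fire, 4 burn out
  .....
  ....F
  .....
  ....F
  .....
  .....

.....
....F
.....
....F
.....
.....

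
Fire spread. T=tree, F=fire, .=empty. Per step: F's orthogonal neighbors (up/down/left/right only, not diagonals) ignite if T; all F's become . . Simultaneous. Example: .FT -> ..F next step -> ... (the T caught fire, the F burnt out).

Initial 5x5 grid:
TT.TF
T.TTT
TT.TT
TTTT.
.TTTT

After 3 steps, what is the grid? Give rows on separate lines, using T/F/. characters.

Step 1: 2 trees catch fire, 1 burn out
  TT.F.
  T.TTF
  TT.TT
  TTTT.
  .TTTT
Step 2: 2 trees catch fire, 2 burn out
  TT...
  T.TF.
  TT.TF
  TTTT.
  .TTTT
Step 3: 2 trees catch fire, 2 burn out
  TT...
  T.F..
  TT.F.
  TTTT.
  .TTTT

TT...
T.F..
TT.F.
TTTT.
.TTTT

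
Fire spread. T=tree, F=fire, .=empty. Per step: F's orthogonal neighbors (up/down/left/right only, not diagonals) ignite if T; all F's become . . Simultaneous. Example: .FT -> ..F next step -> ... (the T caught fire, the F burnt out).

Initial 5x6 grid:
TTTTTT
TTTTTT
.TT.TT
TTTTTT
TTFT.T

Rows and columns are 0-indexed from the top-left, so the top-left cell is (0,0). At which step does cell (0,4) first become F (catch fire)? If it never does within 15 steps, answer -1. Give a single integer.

Step 1: cell (0,4)='T' (+3 fires, +1 burnt)
Step 2: cell (0,4)='T' (+4 fires, +3 burnt)
Step 3: cell (0,4)='T' (+4 fires, +4 burnt)
Step 4: cell (0,4)='T' (+5 fires, +4 burnt)
Step 5: cell (0,4)='T' (+6 fires, +5 burnt)
Step 6: cell (0,4)='F' (+3 fires, +6 burnt)
  -> target ignites at step 6
Step 7: cell (0,4)='.' (+1 fires, +3 burnt)
Step 8: cell (0,4)='.' (+0 fires, +1 burnt)
  fire out at step 8

6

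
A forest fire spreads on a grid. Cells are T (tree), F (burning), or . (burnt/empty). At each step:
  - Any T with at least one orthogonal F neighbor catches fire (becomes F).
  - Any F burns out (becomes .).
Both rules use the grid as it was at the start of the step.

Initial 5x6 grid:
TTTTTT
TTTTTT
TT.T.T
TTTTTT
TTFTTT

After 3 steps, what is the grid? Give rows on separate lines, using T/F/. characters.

Step 1: 3 trees catch fire, 1 burn out
  TTTTTT
  TTTTTT
  TT.T.T
  TTFTTT
  TF.FTT
Step 2: 4 trees catch fire, 3 burn out
  TTTTTT
  TTTTTT
  TT.T.T
  TF.FTT
  F...FT
Step 3: 5 trees catch fire, 4 burn out
  TTTTTT
  TTTTTT
  TF.F.T
  F...FT
  .....F

TTTTTT
TTTTTT
TF.F.T
F...FT
.....F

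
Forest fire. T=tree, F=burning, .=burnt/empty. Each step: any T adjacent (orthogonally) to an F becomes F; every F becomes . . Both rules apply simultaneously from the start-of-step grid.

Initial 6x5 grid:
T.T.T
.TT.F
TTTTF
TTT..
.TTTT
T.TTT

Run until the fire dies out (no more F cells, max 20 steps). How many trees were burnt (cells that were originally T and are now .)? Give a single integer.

Step 1: +2 fires, +2 burnt (F count now 2)
Step 2: +1 fires, +2 burnt (F count now 1)
Step 3: +3 fires, +1 burnt (F count now 3)
Step 4: +5 fires, +3 burnt (F count now 5)
Step 5: +4 fires, +5 burnt (F count now 4)
Step 6: +2 fires, +4 burnt (F count now 2)
Step 7: +1 fires, +2 burnt (F count now 1)
Step 8: +0 fires, +1 burnt (F count now 0)
Fire out after step 8
Initially T: 20, now '.': 28
Total burnt (originally-T cells now '.'): 18

Answer: 18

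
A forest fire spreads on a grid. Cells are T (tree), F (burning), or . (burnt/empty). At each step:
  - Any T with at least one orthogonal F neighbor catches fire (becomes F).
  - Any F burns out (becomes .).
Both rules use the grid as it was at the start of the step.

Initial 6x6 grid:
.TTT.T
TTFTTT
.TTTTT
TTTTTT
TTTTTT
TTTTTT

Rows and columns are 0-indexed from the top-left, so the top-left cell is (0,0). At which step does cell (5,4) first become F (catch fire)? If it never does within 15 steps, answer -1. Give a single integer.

Step 1: cell (5,4)='T' (+4 fires, +1 burnt)
Step 2: cell (5,4)='T' (+7 fires, +4 burnt)
Step 3: cell (5,4)='T' (+5 fires, +7 burnt)
Step 4: cell (5,4)='T' (+7 fires, +5 burnt)
Step 5: cell (5,4)='T' (+5 fires, +7 burnt)
Step 6: cell (5,4)='F' (+3 fires, +5 burnt)
  -> target ignites at step 6
Step 7: cell (5,4)='.' (+1 fires, +3 burnt)
Step 8: cell (5,4)='.' (+0 fires, +1 burnt)
  fire out at step 8

6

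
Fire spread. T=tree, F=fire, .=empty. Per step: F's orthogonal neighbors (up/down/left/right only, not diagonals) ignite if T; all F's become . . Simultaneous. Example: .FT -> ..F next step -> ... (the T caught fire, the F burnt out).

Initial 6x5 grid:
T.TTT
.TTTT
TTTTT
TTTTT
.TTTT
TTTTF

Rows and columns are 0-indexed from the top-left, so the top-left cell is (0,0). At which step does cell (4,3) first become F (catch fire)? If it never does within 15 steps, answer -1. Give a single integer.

Step 1: cell (4,3)='T' (+2 fires, +1 burnt)
Step 2: cell (4,3)='F' (+3 fires, +2 burnt)
  -> target ignites at step 2
Step 3: cell (4,3)='.' (+4 fires, +3 burnt)
Step 4: cell (4,3)='.' (+5 fires, +4 burnt)
Step 5: cell (4,3)='.' (+4 fires, +5 burnt)
Step 6: cell (4,3)='.' (+4 fires, +4 burnt)
Step 7: cell (4,3)='.' (+3 fires, +4 burnt)
Step 8: cell (4,3)='.' (+0 fires, +3 burnt)
  fire out at step 8

2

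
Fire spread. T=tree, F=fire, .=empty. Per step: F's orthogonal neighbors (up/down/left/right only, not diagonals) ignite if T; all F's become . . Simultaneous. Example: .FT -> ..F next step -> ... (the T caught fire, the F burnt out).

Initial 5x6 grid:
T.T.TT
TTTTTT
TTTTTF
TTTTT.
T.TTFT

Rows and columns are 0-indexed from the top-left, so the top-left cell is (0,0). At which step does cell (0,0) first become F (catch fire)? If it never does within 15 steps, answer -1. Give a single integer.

Step 1: cell (0,0)='T' (+5 fires, +2 burnt)
Step 2: cell (0,0)='T' (+5 fires, +5 burnt)
Step 3: cell (0,0)='T' (+4 fires, +5 burnt)
Step 4: cell (0,0)='T' (+3 fires, +4 burnt)
Step 5: cell (0,0)='T' (+4 fires, +3 burnt)
Step 6: cell (0,0)='T' (+2 fires, +4 burnt)
Step 7: cell (0,0)='F' (+1 fires, +2 burnt)
  -> target ignites at step 7
Step 8: cell (0,0)='.' (+0 fires, +1 burnt)
  fire out at step 8

7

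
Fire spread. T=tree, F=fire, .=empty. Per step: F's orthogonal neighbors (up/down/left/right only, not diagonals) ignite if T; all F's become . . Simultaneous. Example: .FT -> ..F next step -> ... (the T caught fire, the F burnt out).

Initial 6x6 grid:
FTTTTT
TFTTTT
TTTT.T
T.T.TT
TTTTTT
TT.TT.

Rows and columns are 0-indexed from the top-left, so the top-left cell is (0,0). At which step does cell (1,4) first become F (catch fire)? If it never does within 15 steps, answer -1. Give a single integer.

Step 1: cell (1,4)='T' (+4 fires, +2 burnt)
Step 2: cell (1,4)='T' (+4 fires, +4 burnt)
Step 3: cell (1,4)='F' (+5 fires, +4 burnt)
  -> target ignites at step 3
Step 4: cell (1,4)='.' (+4 fires, +5 burnt)
Step 5: cell (1,4)='.' (+5 fires, +4 burnt)
Step 6: cell (1,4)='.' (+4 fires, +5 burnt)
Step 7: cell (1,4)='.' (+3 fires, +4 burnt)
Step 8: cell (1,4)='.' (+0 fires, +3 burnt)
  fire out at step 8

3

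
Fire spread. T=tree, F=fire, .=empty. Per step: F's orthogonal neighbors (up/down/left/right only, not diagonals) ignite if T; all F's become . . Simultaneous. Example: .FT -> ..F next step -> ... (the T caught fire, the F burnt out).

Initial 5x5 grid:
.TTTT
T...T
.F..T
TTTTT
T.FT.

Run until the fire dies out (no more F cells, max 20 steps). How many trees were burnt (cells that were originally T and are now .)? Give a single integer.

Answer: 13

Derivation:
Step 1: +3 fires, +2 burnt (F count now 3)
Step 2: +2 fires, +3 burnt (F count now 2)
Step 3: +2 fires, +2 burnt (F count now 2)
Step 4: +1 fires, +2 burnt (F count now 1)
Step 5: +1 fires, +1 burnt (F count now 1)
Step 6: +1 fires, +1 burnt (F count now 1)
Step 7: +1 fires, +1 burnt (F count now 1)
Step 8: +1 fires, +1 burnt (F count now 1)
Step 9: +1 fires, +1 burnt (F count now 1)
Step 10: +0 fires, +1 burnt (F count now 0)
Fire out after step 10
Initially T: 14, now '.': 24
Total burnt (originally-T cells now '.'): 13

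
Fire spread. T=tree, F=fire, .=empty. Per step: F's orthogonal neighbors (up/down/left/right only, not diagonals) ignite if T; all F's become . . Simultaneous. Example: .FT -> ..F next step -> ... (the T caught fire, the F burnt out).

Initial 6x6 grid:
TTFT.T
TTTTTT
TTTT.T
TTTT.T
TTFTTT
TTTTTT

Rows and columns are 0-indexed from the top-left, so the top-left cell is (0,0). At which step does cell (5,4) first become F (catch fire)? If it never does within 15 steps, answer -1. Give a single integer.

Step 1: cell (5,4)='T' (+7 fires, +2 burnt)
Step 2: cell (5,4)='T' (+10 fires, +7 burnt)
Step 3: cell (5,4)='F' (+8 fires, +10 burnt)
  -> target ignites at step 3
Step 4: cell (5,4)='.' (+4 fires, +8 burnt)
Step 5: cell (5,4)='.' (+2 fires, +4 burnt)
Step 6: cell (5,4)='.' (+0 fires, +2 burnt)
  fire out at step 6

3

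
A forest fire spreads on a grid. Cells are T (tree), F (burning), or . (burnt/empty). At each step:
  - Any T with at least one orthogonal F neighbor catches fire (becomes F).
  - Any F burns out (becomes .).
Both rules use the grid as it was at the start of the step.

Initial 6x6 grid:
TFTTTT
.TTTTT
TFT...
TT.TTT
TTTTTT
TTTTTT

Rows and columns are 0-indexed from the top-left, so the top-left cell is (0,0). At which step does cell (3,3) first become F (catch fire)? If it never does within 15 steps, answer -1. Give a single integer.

Step 1: cell (3,3)='T' (+6 fires, +2 burnt)
Step 2: cell (3,3)='T' (+4 fires, +6 burnt)
Step 3: cell (3,3)='T' (+5 fires, +4 burnt)
Step 4: cell (3,3)='T' (+5 fires, +5 burnt)
Step 5: cell (3,3)='F' (+4 fires, +5 burnt)
  -> target ignites at step 5
Step 6: cell (3,3)='.' (+3 fires, +4 burnt)
Step 7: cell (3,3)='.' (+2 fires, +3 burnt)
Step 8: cell (3,3)='.' (+0 fires, +2 burnt)
  fire out at step 8

5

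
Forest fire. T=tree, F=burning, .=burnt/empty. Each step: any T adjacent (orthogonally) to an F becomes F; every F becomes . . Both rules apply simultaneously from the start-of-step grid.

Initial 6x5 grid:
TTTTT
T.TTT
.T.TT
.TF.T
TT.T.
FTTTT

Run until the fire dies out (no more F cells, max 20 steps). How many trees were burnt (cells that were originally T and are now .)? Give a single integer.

Step 1: +3 fires, +2 burnt (F count now 3)
Step 2: +3 fires, +3 burnt (F count now 3)
Step 3: +1 fires, +3 burnt (F count now 1)
Step 4: +2 fires, +1 burnt (F count now 2)
Step 5: +0 fires, +2 burnt (F count now 0)
Fire out after step 5
Initially T: 21, now '.': 18
Total burnt (originally-T cells now '.'): 9

Answer: 9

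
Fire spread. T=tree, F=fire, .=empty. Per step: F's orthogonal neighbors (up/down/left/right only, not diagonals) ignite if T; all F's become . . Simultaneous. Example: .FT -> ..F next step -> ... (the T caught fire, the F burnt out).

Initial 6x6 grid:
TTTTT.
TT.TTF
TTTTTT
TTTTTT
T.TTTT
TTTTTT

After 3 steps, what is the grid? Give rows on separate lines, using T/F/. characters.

Step 1: 2 trees catch fire, 1 burn out
  TTTTT.
  TT.TF.
  TTTTTF
  TTTTTT
  T.TTTT
  TTTTTT
Step 2: 4 trees catch fire, 2 burn out
  TTTTF.
  TT.F..
  TTTTF.
  TTTTTF
  T.TTTT
  TTTTTT
Step 3: 4 trees catch fire, 4 burn out
  TTTF..
  TT....
  TTTF..
  TTTTF.
  T.TTTF
  TTTTTT

TTTF..
TT....
TTTF..
TTTTF.
T.TTTF
TTTTTT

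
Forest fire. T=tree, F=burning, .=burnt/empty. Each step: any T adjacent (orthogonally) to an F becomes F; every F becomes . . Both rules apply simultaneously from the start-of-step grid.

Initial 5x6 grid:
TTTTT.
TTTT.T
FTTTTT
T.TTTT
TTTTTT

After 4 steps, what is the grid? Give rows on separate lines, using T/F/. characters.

Step 1: 3 trees catch fire, 1 burn out
  TTTTT.
  FTTT.T
  .FTTTT
  F.TTTT
  TTTTTT
Step 2: 4 trees catch fire, 3 burn out
  FTTTT.
  .FTT.T
  ..FTTT
  ..TTTT
  FTTTTT
Step 3: 5 trees catch fire, 4 burn out
  .FTTT.
  ..FT.T
  ...FTT
  ..FTTT
  .FTTTT
Step 4: 5 trees catch fire, 5 burn out
  ..FTT.
  ...F.T
  ....FT
  ...FTT
  ..FTTT

..FTT.
...F.T
....FT
...FTT
..FTTT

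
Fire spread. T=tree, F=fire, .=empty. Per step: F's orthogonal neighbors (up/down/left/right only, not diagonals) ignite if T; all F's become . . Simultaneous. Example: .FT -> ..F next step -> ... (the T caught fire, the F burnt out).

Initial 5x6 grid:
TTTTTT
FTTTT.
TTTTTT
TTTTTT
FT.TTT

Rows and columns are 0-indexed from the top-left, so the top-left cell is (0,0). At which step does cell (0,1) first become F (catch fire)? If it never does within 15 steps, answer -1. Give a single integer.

Step 1: cell (0,1)='T' (+5 fires, +2 burnt)
Step 2: cell (0,1)='F' (+4 fires, +5 burnt)
  -> target ignites at step 2
Step 3: cell (0,1)='.' (+4 fires, +4 burnt)
Step 4: cell (0,1)='.' (+4 fires, +4 burnt)
Step 5: cell (0,1)='.' (+4 fires, +4 burnt)
Step 6: cell (0,1)='.' (+4 fires, +4 burnt)
Step 7: cell (0,1)='.' (+1 fires, +4 burnt)
Step 8: cell (0,1)='.' (+0 fires, +1 burnt)
  fire out at step 8

2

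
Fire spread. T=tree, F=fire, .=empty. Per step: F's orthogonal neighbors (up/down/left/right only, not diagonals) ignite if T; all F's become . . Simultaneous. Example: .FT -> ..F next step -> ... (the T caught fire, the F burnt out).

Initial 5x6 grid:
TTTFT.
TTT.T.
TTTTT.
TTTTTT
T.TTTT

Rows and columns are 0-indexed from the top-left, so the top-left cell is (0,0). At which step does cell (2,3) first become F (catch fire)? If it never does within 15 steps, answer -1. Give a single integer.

Step 1: cell (2,3)='T' (+2 fires, +1 burnt)
Step 2: cell (2,3)='T' (+3 fires, +2 burnt)
Step 3: cell (2,3)='T' (+4 fires, +3 burnt)
Step 4: cell (2,3)='F' (+5 fires, +4 burnt)
  -> target ignites at step 4
Step 5: cell (2,3)='.' (+6 fires, +5 burnt)
Step 6: cell (2,3)='.' (+3 fires, +6 burnt)
Step 7: cell (2,3)='.' (+1 fires, +3 burnt)
Step 8: cell (2,3)='.' (+0 fires, +1 burnt)
  fire out at step 8

4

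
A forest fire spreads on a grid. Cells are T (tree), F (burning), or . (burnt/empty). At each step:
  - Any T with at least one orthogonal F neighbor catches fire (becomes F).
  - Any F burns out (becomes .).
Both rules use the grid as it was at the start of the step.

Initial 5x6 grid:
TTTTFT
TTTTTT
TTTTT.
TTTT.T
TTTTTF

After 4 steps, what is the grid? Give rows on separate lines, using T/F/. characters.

Step 1: 5 trees catch fire, 2 burn out
  TTTF.F
  TTTTFT
  TTTTT.
  TTTT.F
  TTTTF.
Step 2: 5 trees catch fire, 5 burn out
  TTF...
  TTTF.F
  TTTTF.
  TTTT..
  TTTF..
Step 3: 5 trees catch fire, 5 burn out
  TF....
  TTF...
  TTTF..
  TTTF..
  TTF...
Step 4: 5 trees catch fire, 5 burn out
  F.....
  TF....
  TTF...
  TTF...
  TF....

F.....
TF....
TTF...
TTF...
TF....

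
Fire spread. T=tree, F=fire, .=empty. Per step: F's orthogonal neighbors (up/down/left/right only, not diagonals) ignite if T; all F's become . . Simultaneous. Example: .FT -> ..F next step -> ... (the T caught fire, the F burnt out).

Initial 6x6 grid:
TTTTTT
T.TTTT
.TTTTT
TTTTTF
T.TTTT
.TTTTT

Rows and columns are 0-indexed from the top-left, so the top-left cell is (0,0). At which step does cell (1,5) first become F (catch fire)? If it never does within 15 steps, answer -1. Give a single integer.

Step 1: cell (1,5)='T' (+3 fires, +1 burnt)
Step 2: cell (1,5)='F' (+5 fires, +3 burnt)
  -> target ignites at step 2
Step 3: cell (1,5)='.' (+6 fires, +5 burnt)
Step 4: cell (1,5)='.' (+6 fires, +6 burnt)
Step 5: cell (1,5)='.' (+5 fires, +6 burnt)
Step 6: cell (1,5)='.' (+3 fires, +5 burnt)
Step 7: cell (1,5)='.' (+1 fires, +3 burnt)
Step 8: cell (1,5)='.' (+1 fires, +1 burnt)
Step 9: cell (1,5)='.' (+1 fires, +1 burnt)
Step 10: cell (1,5)='.' (+0 fires, +1 burnt)
  fire out at step 10

2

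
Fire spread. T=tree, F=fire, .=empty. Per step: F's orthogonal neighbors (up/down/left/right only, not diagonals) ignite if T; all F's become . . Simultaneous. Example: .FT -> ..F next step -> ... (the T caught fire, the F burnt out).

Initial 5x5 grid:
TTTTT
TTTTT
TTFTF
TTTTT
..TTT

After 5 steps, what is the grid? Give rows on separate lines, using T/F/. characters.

Step 1: 6 trees catch fire, 2 burn out
  TTTTT
  TTFTF
  TF.F.
  TTFTF
  ..TTT
Step 2: 9 trees catch fire, 6 burn out
  TTFTF
  TF.F.
  F....
  TF.F.
  ..FTF
Step 3: 5 trees catch fire, 9 burn out
  TF.F.
  F....
  .....
  F....
  ...F.
Step 4: 1 trees catch fire, 5 burn out
  F....
  .....
  .....
  .....
  .....
Step 5: 0 trees catch fire, 1 burn out
  .....
  .....
  .....
  .....
  .....

.....
.....
.....
.....
.....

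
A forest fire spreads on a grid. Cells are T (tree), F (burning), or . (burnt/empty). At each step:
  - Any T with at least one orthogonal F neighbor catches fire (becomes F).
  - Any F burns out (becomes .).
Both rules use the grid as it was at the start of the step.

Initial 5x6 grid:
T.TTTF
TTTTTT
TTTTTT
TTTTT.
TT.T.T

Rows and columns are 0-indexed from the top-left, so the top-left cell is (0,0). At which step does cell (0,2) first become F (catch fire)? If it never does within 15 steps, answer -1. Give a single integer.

Step 1: cell (0,2)='T' (+2 fires, +1 burnt)
Step 2: cell (0,2)='T' (+3 fires, +2 burnt)
Step 3: cell (0,2)='F' (+3 fires, +3 burnt)
  -> target ignites at step 3
Step 4: cell (0,2)='.' (+3 fires, +3 burnt)
Step 5: cell (0,2)='.' (+3 fires, +3 burnt)
Step 6: cell (0,2)='.' (+4 fires, +3 burnt)
Step 7: cell (0,2)='.' (+3 fires, +4 burnt)
Step 8: cell (0,2)='.' (+2 fires, +3 burnt)
Step 9: cell (0,2)='.' (+1 fires, +2 burnt)
Step 10: cell (0,2)='.' (+0 fires, +1 burnt)
  fire out at step 10

3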